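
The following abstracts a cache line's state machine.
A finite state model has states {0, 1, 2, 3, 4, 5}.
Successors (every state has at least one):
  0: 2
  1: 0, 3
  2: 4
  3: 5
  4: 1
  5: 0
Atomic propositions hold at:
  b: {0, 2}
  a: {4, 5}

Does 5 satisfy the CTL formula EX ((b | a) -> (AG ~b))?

Sat(b | a) = {0, 2, 4, 5}
Sat(~b) = {1, 3, 4, 5}
AG ~b: greatest fixpoint, start Z0 = {1, 3, 4, 5}, keep only states in Sat with every successor in Z. Z1 = {3, 4}; Z2 = ∅; fixed.
Sat(AG ~b) = ∅
Sat((b | a) -> (AG ~b)) = {1, 3}
Sat(EX ((b | a) -> (AG ~b))) = {s : some successor in {1, 3}} = {1, 4}
5 ∉ Sat(EX ((b | a) -> (AG ~b))) = {1, 4}, so the formula does not hold at 5.

No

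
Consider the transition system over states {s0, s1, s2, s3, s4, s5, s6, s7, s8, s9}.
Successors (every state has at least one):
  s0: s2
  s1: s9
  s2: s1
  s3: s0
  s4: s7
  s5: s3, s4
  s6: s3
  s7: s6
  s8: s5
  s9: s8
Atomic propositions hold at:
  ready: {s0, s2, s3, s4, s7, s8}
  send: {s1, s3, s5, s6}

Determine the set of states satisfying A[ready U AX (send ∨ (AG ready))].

{s0, s2, s3, s4, s6, s7, s8}

AG ready: greatest fixpoint, start Z0 = {s0, s2, s3, s4, s7, s8}, keep only states in Sat with every successor in Z. Z1 = {s0, s3, s4}; Z2 = {s3}; Z3 = ∅; fixed.
Sat(AG ready) = ∅
Sat(send ∨ (AG ready)) = {s1, s3, s5, s6}
Sat(AX (send ∨ (AG ready))) = {s : every successor in {s1, s3, s5, s6}} = {s2, s6, s7, s8}
A[ready U AX (send ∨ (AG ready))]: least fixpoint, start Z0 = Sat(AX (send ∨ (AG ready))) = {s2, s6, s7, s8}, add states in Sat(ready) with every successor in Z. Z1 = {s0, s2, s4, s6, s7, s8}; Z2 = {s0, s2, s3, s4, s6, s7, s8}; fixed.
Sat(A[ready U AX (send ∨ (AG ready))]) = {s0, s2, s3, s4, s6, s7, s8}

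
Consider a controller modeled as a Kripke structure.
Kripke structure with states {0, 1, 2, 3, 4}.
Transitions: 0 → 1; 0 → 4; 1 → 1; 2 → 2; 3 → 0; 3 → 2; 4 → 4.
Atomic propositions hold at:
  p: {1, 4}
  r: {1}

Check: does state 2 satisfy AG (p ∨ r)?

Sat(p ∨ r) = {1, 4}
AG (p ∨ r): greatest fixpoint, start Z0 = {1, 4}, keep only states in Sat with every successor in Z. Already a fixed point.
Sat(AG (p ∨ r)) = {1, 4}
2 ∉ Sat(AG (p ∨ r)) = {1, 4}, so the formula does not hold at 2.

No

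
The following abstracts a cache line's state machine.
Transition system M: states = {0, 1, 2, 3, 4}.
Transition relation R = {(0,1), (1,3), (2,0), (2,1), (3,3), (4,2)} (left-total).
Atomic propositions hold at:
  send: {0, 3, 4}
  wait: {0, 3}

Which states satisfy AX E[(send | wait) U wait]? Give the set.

{1, 3}

Sat(send | wait) = {0, 3, 4}
E[(send | wait) U wait]: least fixpoint, start Z0 = Sat(wait) = {0, 3}, add states in Sat(send | wait) with some successor in Z. Already a fixed point.
Sat(E[(send | wait) U wait]) = {0, 3}
Sat(AX E[(send | wait) U wait]) = {s : every successor in {0, 3}} = {1, 3}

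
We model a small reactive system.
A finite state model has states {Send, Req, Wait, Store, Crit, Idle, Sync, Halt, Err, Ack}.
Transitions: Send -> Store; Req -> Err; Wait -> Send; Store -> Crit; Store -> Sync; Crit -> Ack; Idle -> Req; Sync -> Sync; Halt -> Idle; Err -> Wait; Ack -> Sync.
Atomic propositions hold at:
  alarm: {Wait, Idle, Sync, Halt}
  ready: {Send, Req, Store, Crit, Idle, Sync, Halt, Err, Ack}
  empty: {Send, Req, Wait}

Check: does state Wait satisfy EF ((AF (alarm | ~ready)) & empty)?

Sat(~ready) = {Wait}
Sat(alarm | ~ready) = {Wait, Idle, Sync, Halt}
AF (alarm | ~ready): least fixpoint, start Z0 = {Wait, Idle, Sync, Halt}, add states with every successor in Z. Z1 = {Wait, Idle, Sync, Halt, Err, Ack}; Z2 = {Req, Wait, Crit, Idle, Sync, Halt, Err, Ack}; Z3 = {Req, Wait, Store, Crit, Idle, Sync, Halt, Err, Ack}; Z4 = {Send, Req, Wait, Store, Crit, Idle, Sync, Halt, Err, Ack}; fixed.
Sat(AF (alarm | ~ready)) = {Send, Req, Wait, Store, Crit, Idle, Sync, Halt, Err, Ack}
Sat((AF (alarm | ~ready)) & empty) = {Send, Req, Wait}
EF ((AF (alarm | ~ready)) & empty): least fixpoint, start Z0 = {Send, Req, Wait}, add states with some successor in Z. Z1 = {Send, Req, Wait, Idle, Err}; Z2 = {Send, Req, Wait, Idle, Halt, Err}; fixed.
Sat(EF ((AF (alarm | ~ready)) & empty)) = {Send, Req, Wait, Idle, Halt, Err}
Wait ∈ Sat(EF ((AF (alarm | ~ready)) & empty)) = {Send, Req, Wait, Idle, Halt, Err}, so the formula holds at Wait.

Yes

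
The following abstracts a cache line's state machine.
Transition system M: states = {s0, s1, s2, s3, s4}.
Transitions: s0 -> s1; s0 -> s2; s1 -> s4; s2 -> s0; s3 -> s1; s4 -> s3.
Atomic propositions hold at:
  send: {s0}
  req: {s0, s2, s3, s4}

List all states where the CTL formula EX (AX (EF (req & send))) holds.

Sat(req & send) = {s0}
EF (req & send): least fixpoint, start Z0 = {s0}, add states with some successor in Z. Z1 = {s0, s2}; fixed.
Sat(EF (req & send)) = {s0, s2}
Sat(AX (EF (req & send))) = {s : every successor in {s0, s2}} = {s2}
Sat(EX (AX (EF (req & send)))) = {s : some successor in {s2}} = {s0}

{s0}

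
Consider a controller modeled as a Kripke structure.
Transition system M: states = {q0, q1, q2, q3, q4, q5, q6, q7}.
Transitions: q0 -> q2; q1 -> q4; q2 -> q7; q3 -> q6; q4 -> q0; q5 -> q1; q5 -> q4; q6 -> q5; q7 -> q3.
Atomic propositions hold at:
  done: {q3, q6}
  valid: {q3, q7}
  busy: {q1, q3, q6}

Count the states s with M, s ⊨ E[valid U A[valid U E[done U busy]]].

E[done U busy]: least fixpoint, start Z0 = Sat(busy) = {q1, q3, q6}, add states in Sat(done) with some successor in Z. Already a fixed point.
Sat(E[done U busy]) = {q1, q3, q6}
A[valid U E[done U busy]]: least fixpoint, start Z0 = Sat(E[done U busy]) = {q1, q3, q6}, add states in Sat(valid) with every successor in Z. Z1 = {q1, q3, q6, q7}; fixed.
Sat(A[valid U E[done U busy]]) = {q1, q3, q6, q7}
E[valid U A[valid U E[done U busy]]]: least fixpoint, start Z0 = Sat(A[valid U E[done U busy]]) = {q1, q3, q6, q7}, add states in Sat(valid) with some successor in Z. Already a fixed point.
Sat(E[valid U A[valid U E[done U busy]]]) = {q1, q3, q6, q7}
|Sat(E[valid U A[valid U E[done U busy]]])| = |{q1, q3, q6, q7}| = 4.

4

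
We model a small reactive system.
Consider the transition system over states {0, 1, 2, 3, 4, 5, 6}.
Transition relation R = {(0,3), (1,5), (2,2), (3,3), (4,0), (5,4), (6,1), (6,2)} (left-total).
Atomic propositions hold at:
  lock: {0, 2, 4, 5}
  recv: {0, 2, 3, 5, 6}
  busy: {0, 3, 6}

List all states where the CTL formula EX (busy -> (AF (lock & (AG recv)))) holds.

AG recv: greatest fixpoint, start Z0 = {0, 2, 3, 5, 6}, keep only states in Sat with every successor in Z. Z1 = {0, 2, 3}; fixed.
Sat(AG recv) = {0, 2, 3}
Sat(lock & (AG recv)) = {0, 2}
AF (lock & (AG recv)): least fixpoint, start Z0 = {0, 2}, add states with every successor in Z. Z1 = {0, 2, 4}; Z2 = {0, 2, 4, 5}; Z3 = {0, 1, 2, 4, 5}; Z4 = {0, 1, 2, 4, 5, 6}; fixed.
Sat(AF (lock & (AG recv))) = {0, 1, 2, 4, 5, 6}
Sat(busy -> (AF (lock & (AG recv)))) = {0, 1, 2, 4, 5, 6}
Sat(EX (busy -> (AF (lock & (AG recv))))) = {s : some successor in {0, 1, 2, 4, 5, 6}} = {1, 2, 4, 5, 6}

{1, 2, 4, 5, 6}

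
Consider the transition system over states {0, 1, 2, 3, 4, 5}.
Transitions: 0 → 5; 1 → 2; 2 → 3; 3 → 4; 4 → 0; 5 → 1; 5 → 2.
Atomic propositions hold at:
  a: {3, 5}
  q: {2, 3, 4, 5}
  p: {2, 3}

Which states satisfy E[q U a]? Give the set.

E[q U a]: least fixpoint, start Z0 = Sat(a) = {3, 5}, add states in Sat(q) with some successor in Z. Z1 = {2, 3, 5}; fixed.
Sat(E[q U a]) = {2, 3, 5}

{2, 3, 5}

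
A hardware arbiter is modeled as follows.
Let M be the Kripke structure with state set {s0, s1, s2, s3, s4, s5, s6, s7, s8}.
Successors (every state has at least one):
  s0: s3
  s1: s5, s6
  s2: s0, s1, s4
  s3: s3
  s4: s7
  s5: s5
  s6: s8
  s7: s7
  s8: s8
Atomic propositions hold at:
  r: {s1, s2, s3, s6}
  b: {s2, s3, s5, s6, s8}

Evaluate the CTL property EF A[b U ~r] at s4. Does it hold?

Sat(~r) = {s0, s4, s5, s7, s8}
A[b U ~r]: least fixpoint, start Z0 = Sat(~r) = {s0, s4, s5, s7, s8}, add states in Sat(b) with every successor in Z. Z1 = {s0, s4, s5, s6, s7, s8}; fixed.
Sat(A[b U ~r]) = {s0, s4, s5, s6, s7, s8}
EF A[b U ~r]: least fixpoint, start Z0 = {s0, s4, s5, s6, s7, s8}, add states with some successor in Z. Z1 = {s0, s1, s2, s4, s5, s6, s7, s8}; fixed.
Sat(EF A[b U ~r]) = {s0, s1, s2, s4, s5, s6, s7, s8}
s4 ∈ Sat(EF A[b U ~r]) = {s0, s1, s2, s4, s5, s6, s7, s8}, so the formula holds at s4.

Yes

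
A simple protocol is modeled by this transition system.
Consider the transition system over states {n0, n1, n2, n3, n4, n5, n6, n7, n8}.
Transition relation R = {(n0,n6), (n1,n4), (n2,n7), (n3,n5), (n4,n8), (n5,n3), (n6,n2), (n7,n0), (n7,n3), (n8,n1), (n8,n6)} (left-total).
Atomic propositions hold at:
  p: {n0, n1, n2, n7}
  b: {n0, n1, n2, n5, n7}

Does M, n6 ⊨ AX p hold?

Yes

Sat(AX p) = {s : every successor in {n0, n1, n2, n7}} = {n2, n6}
n6 ∈ Sat(AX p) = {n2, n6}, so the formula holds at n6.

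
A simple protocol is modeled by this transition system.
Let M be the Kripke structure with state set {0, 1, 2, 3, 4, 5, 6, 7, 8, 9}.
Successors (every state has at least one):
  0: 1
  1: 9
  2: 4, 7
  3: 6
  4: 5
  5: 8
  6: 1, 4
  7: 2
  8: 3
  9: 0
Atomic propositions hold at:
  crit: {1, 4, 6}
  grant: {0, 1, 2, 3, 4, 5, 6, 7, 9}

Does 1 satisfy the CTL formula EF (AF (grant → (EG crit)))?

EG crit: greatest fixpoint, start Z0 = {1, 4, 6}, keep only states in Sat with some successor in Z. Z1 = {6}; Z2 = ∅; fixed.
Sat(EG crit) = ∅
Sat(grant → (EG crit)) = {8}
AF (grant → (EG crit)): least fixpoint, start Z0 = {8}, add states with every successor in Z. Z1 = {5, 8}; Z2 = {4, 5, 8}; fixed.
Sat(AF (grant → (EG crit))) = {4, 5, 8}
EF (AF (grant → (EG crit))): least fixpoint, start Z0 = {4, 5, 8}, add states with some successor in Z. Z1 = {2, 4, 5, 6, 8}; Z2 = {2, 3, 4, 5, 6, 7, 8}; fixed.
Sat(EF (AF (grant → (EG crit)))) = {2, 3, 4, 5, 6, 7, 8}
1 ∉ Sat(EF (AF (grant → (EG crit)))) = {2, 3, 4, 5, 6, 7, 8}, so the formula does not hold at 1.

No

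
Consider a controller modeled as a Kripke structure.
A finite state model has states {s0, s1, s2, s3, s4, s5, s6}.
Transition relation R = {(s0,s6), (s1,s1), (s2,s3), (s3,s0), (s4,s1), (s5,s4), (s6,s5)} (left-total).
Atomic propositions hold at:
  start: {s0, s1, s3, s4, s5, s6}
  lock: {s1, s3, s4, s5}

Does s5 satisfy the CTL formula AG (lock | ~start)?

Sat(~start) = {s2}
Sat(lock | ~start) = {s1, s2, s3, s4, s5}
AG (lock | ~start): greatest fixpoint, start Z0 = {s1, s2, s3, s4, s5}, keep only states in Sat with every successor in Z. Z1 = {s1, s2, s4, s5}; Z2 = {s1, s4, s5}; fixed.
Sat(AG (lock | ~start)) = {s1, s4, s5}
s5 ∈ Sat(AG (lock | ~start)) = {s1, s4, s5}, so the formula holds at s5.

Yes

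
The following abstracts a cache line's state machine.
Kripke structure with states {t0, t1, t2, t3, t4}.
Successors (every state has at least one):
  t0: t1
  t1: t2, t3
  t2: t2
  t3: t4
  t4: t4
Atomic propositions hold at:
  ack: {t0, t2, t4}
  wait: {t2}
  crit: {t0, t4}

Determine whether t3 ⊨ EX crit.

Yes

Sat(EX crit) = {s : some successor in {t0, t4}} = {t3, t4}
t3 ∈ Sat(EX crit) = {t3, t4}, so the formula holds at t3.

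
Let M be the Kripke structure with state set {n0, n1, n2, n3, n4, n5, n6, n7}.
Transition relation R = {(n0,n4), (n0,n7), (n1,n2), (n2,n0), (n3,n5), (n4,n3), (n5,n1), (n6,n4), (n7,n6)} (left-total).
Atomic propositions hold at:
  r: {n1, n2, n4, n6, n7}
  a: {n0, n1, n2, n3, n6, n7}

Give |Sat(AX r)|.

5

Sat(AX r) = {s : every successor in {n1, n2, n4, n6, n7}} = {n0, n1, n5, n6, n7}
|Sat(AX r)| = |{n0, n1, n5, n6, n7}| = 5.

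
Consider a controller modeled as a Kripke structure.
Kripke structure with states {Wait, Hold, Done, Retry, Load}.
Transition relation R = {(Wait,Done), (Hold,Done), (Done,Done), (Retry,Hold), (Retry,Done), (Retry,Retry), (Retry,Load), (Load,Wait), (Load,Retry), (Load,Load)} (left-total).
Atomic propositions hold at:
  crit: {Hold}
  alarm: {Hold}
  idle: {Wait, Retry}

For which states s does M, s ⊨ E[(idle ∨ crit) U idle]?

Sat(idle ∨ crit) = {Wait, Hold, Retry}
E[(idle ∨ crit) U idle]: least fixpoint, start Z0 = Sat(idle) = {Wait, Retry}, add states in Sat(idle ∨ crit) with some successor in Z. Already a fixed point.
Sat(E[(idle ∨ crit) U idle]) = {Wait, Retry}

{Wait, Retry}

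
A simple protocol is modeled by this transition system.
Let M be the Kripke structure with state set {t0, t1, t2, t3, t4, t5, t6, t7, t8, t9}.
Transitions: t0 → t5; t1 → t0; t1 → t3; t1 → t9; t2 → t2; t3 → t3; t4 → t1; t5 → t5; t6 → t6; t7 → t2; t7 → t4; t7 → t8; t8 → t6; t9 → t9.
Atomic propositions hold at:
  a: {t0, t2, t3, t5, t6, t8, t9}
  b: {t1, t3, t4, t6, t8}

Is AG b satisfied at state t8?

AG b: greatest fixpoint, start Z0 = {t1, t3, t4, t6, t8}, keep only states in Sat with every successor in Z. Z1 = {t3, t4, t6, t8}; Z2 = {t3, t6, t8}; fixed.
Sat(AG b) = {t3, t6, t8}
t8 ∈ Sat(AG b) = {t3, t6, t8}, so the formula holds at t8.

Yes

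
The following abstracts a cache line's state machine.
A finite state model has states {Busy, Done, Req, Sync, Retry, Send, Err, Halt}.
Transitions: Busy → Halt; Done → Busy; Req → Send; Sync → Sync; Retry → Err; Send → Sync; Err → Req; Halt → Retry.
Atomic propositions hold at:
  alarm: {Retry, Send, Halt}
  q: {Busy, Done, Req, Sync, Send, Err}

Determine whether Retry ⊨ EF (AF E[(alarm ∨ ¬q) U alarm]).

Yes

Sat(¬q) = {Retry, Halt}
Sat(alarm ∨ ¬q) = {Retry, Send, Halt}
E[(alarm ∨ ¬q) U alarm]: least fixpoint, start Z0 = Sat(alarm) = {Retry, Send, Halt}, add states in Sat(alarm ∨ ¬q) with some successor in Z. Already a fixed point.
Sat(E[(alarm ∨ ¬q) U alarm]) = {Retry, Send, Halt}
AF E[(alarm ∨ ¬q) U alarm]: least fixpoint, start Z0 = {Retry, Send, Halt}, add states with every successor in Z. Z1 = {Busy, Req, Retry, Send, Halt}; Z2 = {Busy, Done, Req, Retry, Send, Err, Halt}; fixed.
Sat(AF E[(alarm ∨ ¬q) U alarm]) = {Busy, Done, Req, Retry, Send, Err, Halt}
EF (AF E[(alarm ∨ ¬q) U alarm]): least fixpoint, start Z0 = {Busy, Done, Req, Retry, Send, Err, Halt}, add states with some successor in Z. Already a fixed point.
Sat(EF (AF E[(alarm ∨ ¬q) U alarm])) = {Busy, Done, Req, Retry, Send, Err, Halt}
Retry ∈ Sat(EF (AF E[(alarm ∨ ¬q) U alarm])) = {Busy, Done, Req, Retry, Send, Err, Halt}, so the formula holds at Retry.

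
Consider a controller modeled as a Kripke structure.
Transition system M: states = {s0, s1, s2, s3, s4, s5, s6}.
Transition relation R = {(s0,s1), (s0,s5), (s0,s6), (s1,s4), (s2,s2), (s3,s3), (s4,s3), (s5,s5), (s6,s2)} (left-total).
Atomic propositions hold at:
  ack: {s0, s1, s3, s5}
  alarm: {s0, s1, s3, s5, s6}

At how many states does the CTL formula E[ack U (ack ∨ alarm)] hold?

5

Sat(ack ∨ alarm) = {s0, s1, s3, s5, s6}
E[ack U (ack ∨ alarm)]: least fixpoint, start Z0 = Sat((ack ∨ alarm)) = {s0, s1, s3, s5, s6}, add states in Sat(ack) with some successor in Z. Already a fixed point.
Sat(E[ack U (ack ∨ alarm)]) = {s0, s1, s3, s5, s6}
|Sat(E[ack U (ack ∨ alarm)])| = |{s0, s1, s3, s5, s6}| = 5.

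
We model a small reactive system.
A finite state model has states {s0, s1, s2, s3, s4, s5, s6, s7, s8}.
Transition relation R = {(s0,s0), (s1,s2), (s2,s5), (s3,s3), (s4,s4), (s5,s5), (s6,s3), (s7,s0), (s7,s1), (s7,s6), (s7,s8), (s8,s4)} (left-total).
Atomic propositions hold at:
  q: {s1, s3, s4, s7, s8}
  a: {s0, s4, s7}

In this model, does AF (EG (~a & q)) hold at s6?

Yes

Sat(~a) = {s1, s2, s3, s5, s6, s8}
Sat(~a & q) = {s1, s3, s8}
EG (~a & q): greatest fixpoint, start Z0 = {s1, s3, s8}, keep only states in Sat with some successor in Z. Z1 = {s3}; fixed.
Sat(EG (~a & q)) = {s3}
AF (EG (~a & q)): least fixpoint, start Z0 = {s3}, add states with every successor in Z. Z1 = {s3, s6}; fixed.
Sat(AF (EG (~a & q))) = {s3, s6}
s6 ∈ Sat(AF (EG (~a & q))) = {s3, s6}, so the formula holds at s6.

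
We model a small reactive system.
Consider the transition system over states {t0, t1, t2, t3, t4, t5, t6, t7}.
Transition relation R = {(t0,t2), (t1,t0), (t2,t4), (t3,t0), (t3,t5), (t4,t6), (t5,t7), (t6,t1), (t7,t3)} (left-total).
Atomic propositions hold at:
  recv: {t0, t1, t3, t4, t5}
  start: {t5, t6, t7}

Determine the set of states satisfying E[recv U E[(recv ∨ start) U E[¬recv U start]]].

{t3, t4, t5, t6, t7}

Sat(recv ∨ start) = {t0, t1, t3, t4, t5, t6, t7}
Sat(¬recv) = {t2, t6, t7}
E[¬recv U start]: least fixpoint, start Z0 = Sat(start) = {t5, t6, t7}, add states in Sat(¬recv) with some successor in Z. Already a fixed point.
Sat(E[¬recv U start]) = {t5, t6, t7}
E[(recv ∨ start) U E[¬recv U start]]: least fixpoint, start Z0 = Sat(E[¬recv U start]) = {t5, t6, t7}, add states in Sat(recv ∨ start) with some successor in Z. Z1 = {t3, t4, t5, t6, t7}; fixed.
Sat(E[(recv ∨ start) U E[¬recv U start]]) = {t3, t4, t5, t6, t7}
E[recv U E[(recv ∨ start) U E[¬recv U start]]]: least fixpoint, start Z0 = Sat(E[(recv ∨ start) U E[¬recv U start]]) = {t3, t4, t5, t6, t7}, add states in Sat(recv) with some successor in Z. Already a fixed point.
Sat(E[recv U E[(recv ∨ start) U E[¬recv U start]]]) = {t3, t4, t5, t6, t7}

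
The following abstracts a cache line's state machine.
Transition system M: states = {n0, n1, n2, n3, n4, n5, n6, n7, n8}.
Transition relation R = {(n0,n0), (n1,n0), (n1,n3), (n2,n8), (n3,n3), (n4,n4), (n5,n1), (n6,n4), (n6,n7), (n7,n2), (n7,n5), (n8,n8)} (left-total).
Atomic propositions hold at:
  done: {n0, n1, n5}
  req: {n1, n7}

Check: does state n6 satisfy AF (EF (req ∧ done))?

Yes

Sat(req ∧ done) = {n1}
EF (req ∧ done): least fixpoint, start Z0 = {n1}, add states with some successor in Z. Z1 = {n1, n5}; Z2 = {n1, n5, n7}; Z3 = {n1, n5, n6, n7}; fixed.
Sat(EF (req ∧ done)) = {n1, n5, n6, n7}
AF (EF (req ∧ done)): least fixpoint, start Z0 = {n1, n5, n6, n7}, add states with every successor in Z. Already a fixed point.
Sat(AF (EF (req ∧ done))) = {n1, n5, n6, n7}
n6 ∈ Sat(AF (EF (req ∧ done))) = {n1, n5, n6, n7}, so the formula holds at n6.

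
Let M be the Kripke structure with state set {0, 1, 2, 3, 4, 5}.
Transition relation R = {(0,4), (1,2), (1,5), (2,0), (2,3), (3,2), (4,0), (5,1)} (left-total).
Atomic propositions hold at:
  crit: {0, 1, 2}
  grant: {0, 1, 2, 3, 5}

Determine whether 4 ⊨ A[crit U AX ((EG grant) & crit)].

EG grant: greatest fixpoint, start Z0 = {0, 1, 2, 3, 5}, keep only states in Sat with some successor in Z. Z1 = {1, 2, 3, 5}; fixed.
Sat(EG grant) = {1, 2, 3, 5}
Sat((EG grant) & crit) = {1, 2}
Sat(AX ((EG grant) & crit)) = {s : every successor in {1, 2}} = {3, 5}
A[crit U AX ((EG grant) & crit)]: least fixpoint, start Z0 = Sat(AX ((EG grant) & crit)) = {3, 5}, add states in Sat(crit) with every successor in Z. Already a fixed point.
Sat(A[crit U AX ((EG grant) & crit)]) = {3, 5}
4 ∉ Sat(A[crit U AX ((EG grant) & crit)]) = {3, 5}, so the formula does not hold at 4.

No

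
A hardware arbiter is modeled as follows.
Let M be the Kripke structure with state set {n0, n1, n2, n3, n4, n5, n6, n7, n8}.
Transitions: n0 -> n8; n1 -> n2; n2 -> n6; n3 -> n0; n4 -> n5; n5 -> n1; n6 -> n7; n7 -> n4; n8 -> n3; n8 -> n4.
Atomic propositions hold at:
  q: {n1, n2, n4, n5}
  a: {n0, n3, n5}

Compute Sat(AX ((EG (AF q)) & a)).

{n4}

AF q: least fixpoint, start Z0 = {n1, n2, n4, n5}, add states with every successor in Z. Z1 = {n1, n2, n4, n5, n7}; Z2 = {n1, n2, n4, n5, n6, n7}; fixed.
Sat(AF q) = {n1, n2, n4, n5, n6, n7}
EG (AF q): greatest fixpoint, start Z0 = {n1, n2, n4, n5, n6, n7}, keep only states in Sat with some successor in Z. Already a fixed point.
Sat(EG (AF q)) = {n1, n2, n4, n5, n6, n7}
Sat((EG (AF q)) & a) = {n5}
Sat(AX ((EG (AF q)) & a)) = {s : every successor in {n5}} = {n4}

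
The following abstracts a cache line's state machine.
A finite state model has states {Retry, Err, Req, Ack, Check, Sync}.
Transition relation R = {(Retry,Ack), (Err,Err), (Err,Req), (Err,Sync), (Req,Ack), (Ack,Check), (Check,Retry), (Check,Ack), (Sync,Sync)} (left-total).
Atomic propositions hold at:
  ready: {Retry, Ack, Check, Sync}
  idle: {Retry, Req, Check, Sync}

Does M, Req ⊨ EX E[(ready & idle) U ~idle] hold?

Yes

Sat(ready & idle) = {Retry, Check, Sync}
Sat(~idle) = {Err, Ack}
E[(ready & idle) U ~idle]: least fixpoint, start Z0 = Sat(~idle) = {Err, Ack}, add states in Sat(ready & idle) with some successor in Z. Z1 = {Retry, Err, Ack, Check}; fixed.
Sat(E[(ready & idle) U ~idle]) = {Retry, Err, Ack, Check}
Sat(EX E[(ready & idle) U ~idle]) = {s : some successor in {Retry, Err, Ack, Check}} = {Retry, Err, Req, Ack, Check}
Req ∈ Sat(EX E[(ready & idle) U ~idle]) = {Retry, Err, Req, Ack, Check}, so the formula holds at Req.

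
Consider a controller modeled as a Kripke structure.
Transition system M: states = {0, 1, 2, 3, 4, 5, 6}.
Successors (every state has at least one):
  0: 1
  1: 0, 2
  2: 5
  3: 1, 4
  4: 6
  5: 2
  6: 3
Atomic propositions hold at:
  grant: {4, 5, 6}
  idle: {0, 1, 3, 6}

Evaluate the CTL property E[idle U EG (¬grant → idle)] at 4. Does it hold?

Sat(¬grant) = {0, 1, 2, 3}
Sat(¬grant → idle) = {0, 1, 3, 4, 5, 6}
EG (¬grant → idle): greatest fixpoint, start Z0 = {0, 1, 3, 4, 5, 6}, keep only states in Sat with some successor in Z. Z1 = {0, 1, 3, 4, 6}; fixed.
Sat(EG (¬grant → idle)) = {0, 1, 3, 4, 6}
E[idle U EG (¬grant → idle)]: least fixpoint, start Z0 = Sat(EG (¬grant → idle)) = {0, 1, 3, 4, 6}, add states in Sat(idle) with some successor in Z. Already a fixed point.
Sat(E[idle U EG (¬grant → idle)]) = {0, 1, 3, 4, 6}
4 ∈ Sat(E[idle U EG (¬grant → idle)]) = {0, 1, 3, 4, 6}, so the formula holds at 4.

Yes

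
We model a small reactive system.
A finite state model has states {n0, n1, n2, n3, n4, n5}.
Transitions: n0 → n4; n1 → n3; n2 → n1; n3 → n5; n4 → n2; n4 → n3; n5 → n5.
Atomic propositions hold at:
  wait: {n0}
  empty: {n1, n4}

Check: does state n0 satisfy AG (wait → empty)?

No

Sat(wait → empty) = {n1, n2, n3, n4, n5}
AG (wait → empty): greatest fixpoint, start Z0 = {n1, n2, n3, n4, n5}, keep only states in Sat with every successor in Z. Already a fixed point.
Sat(AG (wait → empty)) = {n1, n2, n3, n4, n5}
n0 ∉ Sat(AG (wait → empty)) = {n1, n2, n3, n4, n5}, so the formula does not hold at n0.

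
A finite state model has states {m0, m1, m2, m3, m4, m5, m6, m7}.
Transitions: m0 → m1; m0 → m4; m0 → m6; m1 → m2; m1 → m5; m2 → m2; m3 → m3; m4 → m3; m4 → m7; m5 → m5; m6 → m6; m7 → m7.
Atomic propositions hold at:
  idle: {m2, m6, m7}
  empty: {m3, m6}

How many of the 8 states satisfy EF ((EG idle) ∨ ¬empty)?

EG idle: greatest fixpoint, start Z0 = {m2, m6, m7}, keep only states in Sat with some successor in Z. Already a fixed point.
Sat(EG idle) = {m2, m6, m7}
Sat(¬empty) = {m0, m1, m2, m4, m5, m7}
Sat((EG idle) ∨ ¬empty) = {m0, m1, m2, m4, m5, m6, m7}
EF ((EG idle) ∨ ¬empty): least fixpoint, start Z0 = {m0, m1, m2, m4, m5, m6, m7}, add states with some successor in Z. Already a fixed point.
Sat(EF ((EG idle) ∨ ¬empty)) = {m0, m1, m2, m4, m5, m6, m7}
|Sat(EF ((EG idle) ∨ ¬empty))| = |{m0, m1, m2, m4, m5, m6, m7}| = 7.

7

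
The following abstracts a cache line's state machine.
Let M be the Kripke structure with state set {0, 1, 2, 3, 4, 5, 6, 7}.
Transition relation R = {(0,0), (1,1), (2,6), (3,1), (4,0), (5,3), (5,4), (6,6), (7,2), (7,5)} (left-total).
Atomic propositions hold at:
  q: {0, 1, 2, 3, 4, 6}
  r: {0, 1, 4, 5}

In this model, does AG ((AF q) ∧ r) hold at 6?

No

AF q: least fixpoint, start Z0 = {0, 1, 2, 3, 4, 6}, add states with every successor in Z. Z1 = {0, 1, 2, 3, 4, 5, 6}; Z2 = {0, 1, 2, 3, 4, 5, 6, 7}; fixed.
Sat(AF q) = {0, 1, 2, 3, 4, 5, 6, 7}
Sat((AF q) ∧ r) = {0, 1, 4, 5}
AG ((AF q) ∧ r): greatest fixpoint, start Z0 = {0, 1, 4, 5}, keep only states in Sat with every successor in Z. Z1 = {0, 1, 4}; fixed.
Sat(AG ((AF q) ∧ r)) = {0, 1, 4}
6 ∉ Sat(AG ((AF q) ∧ r)) = {0, 1, 4}, so the formula does not hold at 6.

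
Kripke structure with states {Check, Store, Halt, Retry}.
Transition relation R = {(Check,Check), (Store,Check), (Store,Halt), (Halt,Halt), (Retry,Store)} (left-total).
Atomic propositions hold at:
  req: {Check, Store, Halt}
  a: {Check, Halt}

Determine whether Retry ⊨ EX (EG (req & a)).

No

Sat(req & a) = {Check, Halt}
EG (req & a): greatest fixpoint, start Z0 = {Check, Halt}, keep only states in Sat with some successor in Z. Already a fixed point.
Sat(EG (req & a)) = {Check, Halt}
Sat(EX (EG (req & a))) = {s : some successor in {Check, Halt}} = {Check, Store, Halt}
Retry ∉ Sat(EX (EG (req & a))) = {Check, Store, Halt}, so the formula does not hold at Retry.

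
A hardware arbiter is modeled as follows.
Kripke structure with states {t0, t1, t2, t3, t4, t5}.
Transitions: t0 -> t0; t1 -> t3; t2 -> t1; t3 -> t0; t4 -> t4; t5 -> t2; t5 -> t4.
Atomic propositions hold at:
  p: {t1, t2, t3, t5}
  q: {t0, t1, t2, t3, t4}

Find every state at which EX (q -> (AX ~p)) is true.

{t0, t1, t3, t4, t5}

Sat(~p) = {t0, t4}
Sat(AX ~p) = {s : every successor in {t0, t4}} = {t0, t3, t4}
Sat(q -> (AX ~p)) = {t0, t3, t4, t5}
Sat(EX (q -> (AX ~p))) = {s : some successor in {t0, t3, t4, t5}} = {t0, t1, t3, t4, t5}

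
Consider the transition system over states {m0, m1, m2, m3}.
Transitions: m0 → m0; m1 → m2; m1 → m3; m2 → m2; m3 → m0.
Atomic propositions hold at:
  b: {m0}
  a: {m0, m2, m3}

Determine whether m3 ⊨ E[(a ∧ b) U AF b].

Sat(a ∧ b) = {m0}
AF b: least fixpoint, start Z0 = {m0}, add states with every successor in Z. Z1 = {m0, m3}; fixed.
Sat(AF b) = {m0, m3}
E[(a ∧ b) U AF b]: least fixpoint, start Z0 = Sat(AF b) = {m0, m3}, add states in Sat(a ∧ b) with some successor in Z. Already a fixed point.
Sat(E[(a ∧ b) U AF b]) = {m0, m3}
m3 ∈ Sat(E[(a ∧ b) U AF b]) = {m0, m3}, so the formula holds at m3.

Yes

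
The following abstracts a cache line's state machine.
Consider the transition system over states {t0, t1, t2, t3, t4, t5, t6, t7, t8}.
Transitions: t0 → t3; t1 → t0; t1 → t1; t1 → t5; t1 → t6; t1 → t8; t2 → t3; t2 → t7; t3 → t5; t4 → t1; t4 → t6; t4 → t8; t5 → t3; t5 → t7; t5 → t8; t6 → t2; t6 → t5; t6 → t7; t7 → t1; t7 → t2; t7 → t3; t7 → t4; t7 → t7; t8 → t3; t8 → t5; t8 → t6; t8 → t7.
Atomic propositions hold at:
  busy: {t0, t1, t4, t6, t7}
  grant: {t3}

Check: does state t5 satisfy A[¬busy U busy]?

No

Sat(¬busy) = {t2, t3, t5, t8}
A[¬busy U busy]: least fixpoint, start Z0 = Sat(busy) = {t0, t1, t4, t6, t7}, add states in Sat(¬busy) with every successor in Z. Already a fixed point.
Sat(A[¬busy U busy]) = {t0, t1, t4, t6, t7}
t5 ∉ Sat(A[¬busy U busy]) = {t0, t1, t4, t6, t7}, so the formula does not hold at t5.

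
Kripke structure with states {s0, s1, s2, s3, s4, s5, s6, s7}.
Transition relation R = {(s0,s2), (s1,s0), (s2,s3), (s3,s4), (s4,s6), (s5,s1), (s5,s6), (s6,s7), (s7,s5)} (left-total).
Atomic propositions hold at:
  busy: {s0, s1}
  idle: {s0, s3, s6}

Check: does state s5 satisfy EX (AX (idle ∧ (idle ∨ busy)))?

Yes

Sat(idle ∨ busy) = {s0, s1, s3, s6}
Sat(idle ∧ (idle ∨ busy)) = {s0, s3, s6}
Sat(AX (idle ∧ (idle ∨ busy))) = {s : every successor in {s0, s3, s6}} = {s1, s2, s4}
Sat(EX (AX (idle ∧ (idle ∨ busy)))) = {s : some successor in {s1, s2, s4}} = {s0, s3, s5}
s5 ∈ Sat(EX (AX (idle ∧ (idle ∨ busy)))) = {s0, s3, s5}, so the formula holds at s5.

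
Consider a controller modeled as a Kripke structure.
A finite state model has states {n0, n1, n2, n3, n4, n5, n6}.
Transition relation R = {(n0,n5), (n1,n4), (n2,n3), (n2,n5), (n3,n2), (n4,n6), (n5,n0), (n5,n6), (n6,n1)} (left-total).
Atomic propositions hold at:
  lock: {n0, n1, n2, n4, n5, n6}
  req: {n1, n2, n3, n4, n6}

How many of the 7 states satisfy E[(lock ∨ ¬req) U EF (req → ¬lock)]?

4

Sat(¬req) = {n0, n5}
Sat(lock ∨ ¬req) = {n0, n1, n2, n4, n5, n6}
Sat(¬lock) = {n3}
Sat(req → ¬lock) = {n0, n3, n5}
EF (req → ¬lock): least fixpoint, start Z0 = {n0, n3, n5}, add states with some successor in Z. Z1 = {n0, n2, n3, n5}; fixed.
Sat(EF (req → ¬lock)) = {n0, n2, n3, n5}
E[(lock ∨ ¬req) U EF (req → ¬lock)]: least fixpoint, start Z0 = Sat(EF (req → ¬lock)) = {n0, n2, n3, n5}, add states in Sat(lock ∨ ¬req) with some successor in Z. Already a fixed point.
Sat(E[(lock ∨ ¬req) U EF (req → ¬lock)]) = {n0, n2, n3, n5}
|Sat(E[(lock ∨ ¬req) U EF (req → ¬lock)])| = |{n0, n2, n3, n5}| = 4.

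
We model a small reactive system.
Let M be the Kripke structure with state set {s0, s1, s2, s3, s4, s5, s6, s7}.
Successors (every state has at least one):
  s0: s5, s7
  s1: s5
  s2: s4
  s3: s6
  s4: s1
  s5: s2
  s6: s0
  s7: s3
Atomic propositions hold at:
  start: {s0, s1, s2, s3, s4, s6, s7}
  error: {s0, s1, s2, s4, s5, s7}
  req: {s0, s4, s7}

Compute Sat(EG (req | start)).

Sat(req | start) = {s0, s1, s2, s3, s4, s6, s7}
EG (req | start): greatest fixpoint, start Z0 = {s0, s1, s2, s3, s4, s6, s7}, keep only states in Sat with some successor in Z. Z1 = {s0, s2, s3, s4, s6, s7}; Z2 = {s0, s2, s3, s6, s7}; Z3 = {s0, s3, s6, s7}; fixed.
Sat(EG (req | start)) = {s0, s3, s6, s7}

{s0, s3, s6, s7}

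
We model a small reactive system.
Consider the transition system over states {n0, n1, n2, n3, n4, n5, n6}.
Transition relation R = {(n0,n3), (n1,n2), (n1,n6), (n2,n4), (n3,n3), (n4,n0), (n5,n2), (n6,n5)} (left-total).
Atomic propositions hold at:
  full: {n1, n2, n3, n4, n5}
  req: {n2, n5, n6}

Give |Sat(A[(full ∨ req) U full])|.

Sat(full ∨ req) = {n1, n2, n3, n4, n5, n6}
A[(full ∨ req) U full]: least fixpoint, start Z0 = Sat(full) = {n1, n2, n3, n4, n5}, add states in Sat(full ∨ req) with every successor in Z. Z1 = {n1, n2, n3, n4, n5, n6}; fixed.
Sat(A[(full ∨ req) U full]) = {n1, n2, n3, n4, n5, n6}
|Sat(A[(full ∨ req) U full])| = |{n1, n2, n3, n4, n5, n6}| = 6.

6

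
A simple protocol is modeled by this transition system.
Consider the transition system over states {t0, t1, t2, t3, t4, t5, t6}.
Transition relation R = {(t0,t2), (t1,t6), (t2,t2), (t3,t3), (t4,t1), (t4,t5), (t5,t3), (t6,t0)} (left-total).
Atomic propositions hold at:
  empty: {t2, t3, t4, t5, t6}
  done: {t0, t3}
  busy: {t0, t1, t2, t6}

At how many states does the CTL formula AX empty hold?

Sat(AX empty) = {s : every successor in {t2, t3, t4, t5, t6}} = {t0, t1, t2, t3, t5}
|Sat(AX empty)| = |{t0, t1, t2, t3, t5}| = 5.

5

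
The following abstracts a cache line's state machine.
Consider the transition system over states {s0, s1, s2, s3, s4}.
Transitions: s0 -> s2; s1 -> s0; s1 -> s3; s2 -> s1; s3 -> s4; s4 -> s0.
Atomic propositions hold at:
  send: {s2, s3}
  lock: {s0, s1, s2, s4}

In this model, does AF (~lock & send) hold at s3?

Sat(~lock) = {s3}
Sat(~lock & send) = {s3}
AF (~lock & send): least fixpoint, start Z0 = {s3}, add states with every successor in Z. Already a fixed point.
Sat(AF (~lock & send)) = {s3}
s3 ∈ Sat(AF (~lock & send)) = {s3}, so the formula holds at s3.

Yes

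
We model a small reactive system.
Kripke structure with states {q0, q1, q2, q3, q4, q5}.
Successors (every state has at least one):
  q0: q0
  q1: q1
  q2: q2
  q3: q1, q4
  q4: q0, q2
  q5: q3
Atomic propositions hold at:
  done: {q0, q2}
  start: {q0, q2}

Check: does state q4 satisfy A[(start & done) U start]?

No

Sat(start & done) = {q0, q2}
A[(start & done) U start]: least fixpoint, start Z0 = Sat(start) = {q0, q2}, add states in Sat(start & done) with every successor in Z. Already a fixed point.
Sat(A[(start & done) U start]) = {q0, q2}
q4 ∉ Sat(A[(start & done) U start]) = {q0, q2}, so the formula does not hold at q4.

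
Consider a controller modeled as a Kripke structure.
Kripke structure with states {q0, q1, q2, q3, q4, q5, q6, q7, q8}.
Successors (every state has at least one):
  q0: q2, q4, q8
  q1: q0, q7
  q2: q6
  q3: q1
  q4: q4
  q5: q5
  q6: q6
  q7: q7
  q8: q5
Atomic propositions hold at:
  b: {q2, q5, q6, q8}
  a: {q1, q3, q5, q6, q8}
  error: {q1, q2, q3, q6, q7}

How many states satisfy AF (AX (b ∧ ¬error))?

Sat(¬error) = {q0, q4, q5, q8}
Sat(b ∧ ¬error) = {q5, q8}
Sat(AX (b ∧ ¬error)) = {s : every successor in {q5, q8}} = {q5, q8}
AF (AX (b ∧ ¬error)): least fixpoint, start Z0 = {q5, q8}, add states with every successor in Z. Already a fixed point.
Sat(AF (AX (b ∧ ¬error))) = {q5, q8}
|Sat(AF (AX (b ∧ ¬error)))| = |{q5, q8}| = 2.

2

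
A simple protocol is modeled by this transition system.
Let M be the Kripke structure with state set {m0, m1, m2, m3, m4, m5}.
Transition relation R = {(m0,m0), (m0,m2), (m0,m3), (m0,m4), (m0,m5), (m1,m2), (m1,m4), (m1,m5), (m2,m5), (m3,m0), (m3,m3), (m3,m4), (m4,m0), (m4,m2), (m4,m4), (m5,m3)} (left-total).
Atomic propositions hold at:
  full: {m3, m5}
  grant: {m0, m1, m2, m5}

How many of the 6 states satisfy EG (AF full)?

AF full: least fixpoint, start Z0 = {m3, m5}, add states with every successor in Z. Z1 = {m2, m3, m5}; fixed.
Sat(AF full) = {m2, m3, m5}
EG (AF full): greatest fixpoint, start Z0 = {m2, m3, m5}, keep only states in Sat with some successor in Z. Already a fixed point.
Sat(EG (AF full)) = {m2, m3, m5}
|Sat(EG (AF full))| = |{m2, m3, m5}| = 3.

3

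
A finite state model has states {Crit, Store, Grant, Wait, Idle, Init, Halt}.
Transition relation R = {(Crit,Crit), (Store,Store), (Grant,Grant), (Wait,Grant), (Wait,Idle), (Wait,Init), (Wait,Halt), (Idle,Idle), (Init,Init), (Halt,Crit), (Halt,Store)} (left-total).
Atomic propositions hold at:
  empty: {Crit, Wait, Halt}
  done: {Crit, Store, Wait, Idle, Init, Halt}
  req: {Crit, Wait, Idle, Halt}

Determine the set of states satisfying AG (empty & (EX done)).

{Crit}

Sat(EX done) = {s : some successor in {Crit, Store, Wait, Idle, Init, Halt}} = {Crit, Store, Wait, Idle, Init, Halt}
Sat(empty & (EX done)) = {Crit, Wait, Halt}
AG (empty & (EX done)): greatest fixpoint, start Z0 = {Crit, Wait, Halt}, keep only states in Sat with every successor in Z. Z1 = {Crit}; fixed.
Sat(AG (empty & (EX done))) = {Crit}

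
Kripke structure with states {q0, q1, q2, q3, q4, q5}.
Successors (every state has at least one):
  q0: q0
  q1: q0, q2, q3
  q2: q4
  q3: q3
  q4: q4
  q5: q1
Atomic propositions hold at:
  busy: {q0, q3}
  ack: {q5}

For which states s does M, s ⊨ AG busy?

AG busy: greatest fixpoint, start Z0 = {q0, q3}, keep only states in Sat with every successor in Z. Already a fixed point.
Sat(AG busy) = {q0, q3}

{q0, q3}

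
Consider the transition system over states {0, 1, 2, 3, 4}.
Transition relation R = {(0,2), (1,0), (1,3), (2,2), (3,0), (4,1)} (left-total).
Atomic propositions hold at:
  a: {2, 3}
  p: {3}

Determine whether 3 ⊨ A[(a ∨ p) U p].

Sat(a ∨ p) = {2, 3}
A[(a ∨ p) U p]: least fixpoint, start Z0 = Sat(p) = {3}, add states in Sat(a ∨ p) with every successor in Z. Already a fixed point.
Sat(A[(a ∨ p) U p]) = {3}
3 ∈ Sat(A[(a ∨ p) U p]) = {3}, so the formula holds at 3.

Yes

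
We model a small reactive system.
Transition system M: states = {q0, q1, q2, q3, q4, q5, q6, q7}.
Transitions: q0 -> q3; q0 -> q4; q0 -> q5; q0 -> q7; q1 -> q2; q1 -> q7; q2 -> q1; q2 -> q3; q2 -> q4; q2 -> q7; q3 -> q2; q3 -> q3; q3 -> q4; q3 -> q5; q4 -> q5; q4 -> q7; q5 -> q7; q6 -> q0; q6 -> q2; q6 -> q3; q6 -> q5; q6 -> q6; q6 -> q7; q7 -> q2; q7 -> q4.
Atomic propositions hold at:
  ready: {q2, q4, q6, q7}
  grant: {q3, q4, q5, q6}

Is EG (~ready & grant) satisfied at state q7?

Sat(~ready) = {q0, q1, q3, q5}
Sat(~ready & grant) = {q3, q5}
EG (~ready & grant): greatest fixpoint, start Z0 = {q3, q5}, keep only states in Sat with some successor in Z. Z1 = {q3}; fixed.
Sat(EG (~ready & grant)) = {q3}
q7 ∉ Sat(EG (~ready & grant)) = {q3}, so the formula does not hold at q7.

No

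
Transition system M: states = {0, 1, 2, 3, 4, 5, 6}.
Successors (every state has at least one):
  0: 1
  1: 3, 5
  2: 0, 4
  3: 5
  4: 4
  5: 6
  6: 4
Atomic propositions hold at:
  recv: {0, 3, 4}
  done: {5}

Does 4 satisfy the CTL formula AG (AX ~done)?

Sat(~done) = {0, 1, 2, 3, 4, 6}
Sat(AX ~done) = {s : every successor in {0, 1, 2, 3, 4, 6}} = {0, 2, 4, 5, 6}
AG (AX ~done): greatest fixpoint, start Z0 = {0, 2, 4, 5, 6}, keep only states in Sat with every successor in Z. Z1 = {2, 4, 5, 6}; Z2 = {4, 5, 6}; fixed.
Sat(AG (AX ~done)) = {4, 5, 6}
4 ∈ Sat(AG (AX ~done)) = {4, 5, 6}, so the formula holds at 4.

Yes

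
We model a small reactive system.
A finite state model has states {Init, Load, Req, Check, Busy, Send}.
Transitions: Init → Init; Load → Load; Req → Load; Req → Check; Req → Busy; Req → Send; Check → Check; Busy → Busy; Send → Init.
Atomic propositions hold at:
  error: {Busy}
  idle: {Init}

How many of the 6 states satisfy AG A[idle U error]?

A[idle U error]: least fixpoint, start Z0 = Sat(error) = {Busy}, add states in Sat(idle) with every successor in Z. Already a fixed point.
Sat(A[idle U error]) = {Busy}
AG A[idle U error]: greatest fixpoint, start Z0 = {Busy}, keep only states in Sat with every successor in Z. Already a fixed point.
Sat(AG A[idle U error]) = {Busy}
|Sat(AG A[idle U error])| = |{Busy}| = 1.

1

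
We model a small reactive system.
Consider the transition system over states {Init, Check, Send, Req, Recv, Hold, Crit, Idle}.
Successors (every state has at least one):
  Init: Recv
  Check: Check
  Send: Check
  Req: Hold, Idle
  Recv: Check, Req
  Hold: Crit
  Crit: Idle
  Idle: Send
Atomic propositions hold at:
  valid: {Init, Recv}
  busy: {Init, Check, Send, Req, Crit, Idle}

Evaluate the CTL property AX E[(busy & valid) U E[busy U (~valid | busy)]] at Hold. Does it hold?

Yes

Sat(busy & valid) = {Init}
Sat(~valid) = {Check, Send, Req, Hold, Crit, Idle}
Sat(~valid | busy) = {Init, Check, Send, Req, Hold, Crit, Idle}
E[busy U (~valid | busy)]: least fixpoint, start Z0 = Sat((~valid | busy)) = {Init, Check, Send, Req, Hold, Crit, Idle}, add states in Sat(busy) with some successor in Z. Already a fixed point.
Sat(E[busy U (~valid | busy)]) = {Init, Check, Send, Req, Hold, Crit, Idle}
E[(busy & valid) U E[busy U (~valid | busy)]]: least fixpoint, start Z0 = Sat(E[busy U (~valid | busy)]) = {Init, Check, Send, Req, Hold, Crit, Idle}, add states in Sat(busy & valid) with some successor in Z. Already a fixed point.
Sat(E[(busy & valid) U E[busy U (~valid | busy)]]) = {Init, Check, Send, Req, Hold, Crit, Idle}
Sat(AX E[(busy & valid) U E[busy U (~valid | busy)]]) = {s : every successor in {Init, Check, Send, Req, Hold, Crit, Idle}} = {Check, Send, Req, Recv, Hold, Crit, Idle}
Hold ∈ Sat(AX E[(busy & valid) U E[busy U (~valid | busy)]]) = {Check, Send, Req, Recv, Hold, Crit, Idle}, so the formula holds at Hold.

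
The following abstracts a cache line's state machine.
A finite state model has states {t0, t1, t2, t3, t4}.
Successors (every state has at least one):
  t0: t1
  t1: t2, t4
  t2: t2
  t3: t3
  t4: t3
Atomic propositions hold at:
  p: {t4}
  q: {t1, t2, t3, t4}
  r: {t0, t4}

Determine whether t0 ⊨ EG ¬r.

Sat(¬r) = {t1, t2, t3}
EG ¬r: greatest fixpoint, start Z0 = {t1, t2, t3}, keep only states in Sat with some successor in Z. Already a fixed point.
Sat(EG ¬r) = {t1, t2, t3}
t0 ∉ Sat(EG ¬r) = {t1, t2, t3}, so the formula does not hold at t0.

No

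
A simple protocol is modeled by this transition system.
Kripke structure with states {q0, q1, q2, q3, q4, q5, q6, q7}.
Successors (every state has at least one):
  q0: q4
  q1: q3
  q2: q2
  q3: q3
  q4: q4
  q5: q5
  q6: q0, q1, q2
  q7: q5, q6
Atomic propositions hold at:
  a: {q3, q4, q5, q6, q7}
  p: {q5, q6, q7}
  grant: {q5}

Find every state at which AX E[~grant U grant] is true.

{q5}

Sat(~grant) = {q0, q1, q2, q3, q4, q6, q7}
E[~grant U grant]: least fixpoint, start Z0 = Sat(grant) = {q5}, add states in Sat(~grant) with some successor in Z. Z1 = {q5, q7}; fixed.
Sat(E[~grant U grant]) = {q5, q7}
Sat(AX E[~grant U grant]) = {s : every successor in {q5, q7}} = {q5}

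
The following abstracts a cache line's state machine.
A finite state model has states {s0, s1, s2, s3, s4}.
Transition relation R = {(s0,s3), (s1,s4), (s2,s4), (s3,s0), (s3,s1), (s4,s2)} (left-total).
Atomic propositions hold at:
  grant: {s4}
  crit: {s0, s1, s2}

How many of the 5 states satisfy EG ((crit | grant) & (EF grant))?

3

Sat(crit | grant) = {s0, s1, s2, s4}
EF grant: least fixpoint, start Z0 = {s4}, add states with some successor in Z. Z1 = {s1, s2, s4}; Z2 = {s1, s2, s3, s4}; Z3 = {s0, s1, s2, s3, s4}; fixed.
Sat(EF grant) = {s0, s1, s2, s3, s4}
Sat((crit | grant) & (EF grant)) = {s0, s1, s2, s4}
EG ((crit | grant) & (EF grant)): greatest fixpoint, start Z0 = {s0, s1, s2, s4}, keep only states in Sat with some successor in Z. Z1 = {s1, s2, s4}; fixed.
Sat(EG ((crit | grant) & (EF grant))) = {s1, s2, s4}
|Sat(EG ((crit | grant) & (EF grant)))| = |{s1, s2, s4}| = 3.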